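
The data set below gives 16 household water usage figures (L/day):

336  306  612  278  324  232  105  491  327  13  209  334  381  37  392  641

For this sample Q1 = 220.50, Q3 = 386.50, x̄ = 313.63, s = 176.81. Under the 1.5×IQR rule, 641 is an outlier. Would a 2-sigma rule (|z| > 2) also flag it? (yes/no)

no

z = (641 − 313.63) / 176.81 = 1.85.
|z| = 1.85 ≤ 2.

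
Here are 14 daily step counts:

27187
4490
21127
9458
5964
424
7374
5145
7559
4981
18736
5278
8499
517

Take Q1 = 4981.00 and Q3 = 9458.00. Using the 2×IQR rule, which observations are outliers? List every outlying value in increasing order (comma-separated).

IQR = Q3 − Q1 = 9458.00 − 4981.00 = 4477.00.
Lower fence = Q1 − 2·IQR = 4981.00 − 8954.00 = -3973.00.
Upper fence = Q3 + 2·IQR = 9458.00 + 8954.00 = 18412.00.
18736 > 18412.00 → outlier.
21127 > 18412.00 → outlier.
27187 > 18412.00 → outlier.
All remaining values lie within [-3973.00, 18412.00].

18736, 21127, 27187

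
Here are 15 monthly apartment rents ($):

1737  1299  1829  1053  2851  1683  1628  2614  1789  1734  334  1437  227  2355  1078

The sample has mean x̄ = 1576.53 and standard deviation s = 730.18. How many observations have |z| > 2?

Cutoffs: x̄ ± 2s = [116.17, 3036.89].
Every value lies within the cutoffs.

0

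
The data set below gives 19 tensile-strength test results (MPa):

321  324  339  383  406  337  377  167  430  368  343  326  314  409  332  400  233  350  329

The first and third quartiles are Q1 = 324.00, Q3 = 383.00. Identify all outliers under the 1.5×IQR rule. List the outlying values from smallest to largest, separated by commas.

167, 233

IQR = Q3 − Q1 = 383.00 − 324.00 = 59.00.
Lower fence = Q1 − 1.5·IQR = 324.00 − 88.50 = 235.50.
Upper fence = Q3 + 1.5·IQR = 383.00 + 88.50 = 471.50.
167 < 235.50 → outlier.
233 < 235.50 → outlier.
All remaining values lie within [235.50, 471.50].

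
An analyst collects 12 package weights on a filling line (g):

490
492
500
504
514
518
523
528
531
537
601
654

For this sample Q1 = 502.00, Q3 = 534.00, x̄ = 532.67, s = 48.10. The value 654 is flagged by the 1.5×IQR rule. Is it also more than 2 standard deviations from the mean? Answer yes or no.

z = (654 − 532.67) / 48.10 = 2.52.
|z| = 2.52 > 2.

yes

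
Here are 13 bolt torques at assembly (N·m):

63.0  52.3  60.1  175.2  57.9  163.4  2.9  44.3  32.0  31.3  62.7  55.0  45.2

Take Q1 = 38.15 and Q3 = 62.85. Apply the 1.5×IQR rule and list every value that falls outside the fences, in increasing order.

IQR = Q3 − Q1 = 62.85 − 38.15 = 24.70.
Lower fence = Q1 − 1.5·IQR = 38.15 − 37.05 = 1.10.
Upper fence = Q3 + 1.5·IQR = 62.85 + 37.05 = 99.90.
163.4 > 99.90 → outlier.
175.2 > 99.90 → outlier.
All remaining values lie within [1.10, 99.90].

163.4, 175.2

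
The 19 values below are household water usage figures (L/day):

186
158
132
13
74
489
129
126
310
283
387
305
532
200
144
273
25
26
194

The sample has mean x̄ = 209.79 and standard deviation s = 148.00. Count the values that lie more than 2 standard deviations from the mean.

Cutoffs: x̄ ± 2s = [-86.21, 505.79].
Outside the cutoffs: 532.

1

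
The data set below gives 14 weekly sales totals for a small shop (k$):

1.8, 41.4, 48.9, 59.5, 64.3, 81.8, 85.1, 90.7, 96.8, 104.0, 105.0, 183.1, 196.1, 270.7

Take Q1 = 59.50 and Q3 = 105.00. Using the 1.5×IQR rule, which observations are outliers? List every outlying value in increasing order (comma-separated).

IQR = Q3 − Q1 = 105.00 − 59.50 = 45.50.
Lower fence = Q1 − 1.5·IQR = 59.50 − 68.25 = -8.75.
Upper fence = Q3 + 1.5·IQR = 105.00 + 68.25 = 173.25.
183.1 > 173.25 → outlier.
196.1 > 173.25 → outlier.
270.7 > 173.25 → outlier.
All remaining values lie within [-8.75, 173.25].

183.1, 196.1, 270.7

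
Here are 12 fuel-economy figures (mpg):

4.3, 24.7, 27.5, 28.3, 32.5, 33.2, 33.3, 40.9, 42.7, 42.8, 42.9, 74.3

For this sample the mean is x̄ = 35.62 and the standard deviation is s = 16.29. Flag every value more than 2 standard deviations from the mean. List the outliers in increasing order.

Cutoffs at x̄ ± 2s: 35.62 ± 2·16.29 = [3.04, 68.20].
74.3: z = 2.37, |z| > 2 → outlier.
Every other value lies within [3.04, 68.20].

74.3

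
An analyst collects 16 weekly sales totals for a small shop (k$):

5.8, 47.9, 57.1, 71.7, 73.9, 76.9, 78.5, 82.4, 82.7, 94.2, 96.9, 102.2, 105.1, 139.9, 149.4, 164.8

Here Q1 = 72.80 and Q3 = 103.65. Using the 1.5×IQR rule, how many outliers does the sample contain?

IQR = 30.85; fences at 72.80 − 46.275 = 26.525 and 103.65 + 46.275 = 149.925.
Outside the cutoffs: 5.8, 164.8.

2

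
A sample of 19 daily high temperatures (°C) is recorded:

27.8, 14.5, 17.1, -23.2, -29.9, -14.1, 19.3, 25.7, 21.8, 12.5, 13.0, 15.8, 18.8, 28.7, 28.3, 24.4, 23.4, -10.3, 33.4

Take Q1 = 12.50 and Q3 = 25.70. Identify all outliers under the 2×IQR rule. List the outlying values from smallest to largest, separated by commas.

-29.9, -23.2, -14.1

IQR = Q3 − Q1 = 25.70 − 12.50 = 13.20.
Lower fence = Q1 − 2·IQR = 12.50 − 26.40 = -13.90.
Upper fence = Q3 + 2·IQR = 25.70 + 26.40 = 52.10.
-29.9 < -13.90 → outlier.
-23.2 < -13.90 → outlier.
-14.1 < -13.90 → outlier.
All remaining values lie within [-13.90, 52.10].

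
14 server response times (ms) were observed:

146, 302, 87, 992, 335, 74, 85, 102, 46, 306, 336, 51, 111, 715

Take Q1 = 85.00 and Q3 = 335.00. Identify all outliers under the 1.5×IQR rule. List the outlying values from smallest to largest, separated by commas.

715, 992

IQR = Q3 − Q1 = 335.00 − 85.00 = 250.00.
Lower fence = Q1 − 1.5·IQR = 85.00 − 375.00 = -290.00.
Upper fence = Q3 + 1.5·IQR = 335.00 + 375.00 = 710.00.
715 > 710.00 → outlier.
992 > 710.00 → outlier.
All remaining values lie within [-290.00, 710.00].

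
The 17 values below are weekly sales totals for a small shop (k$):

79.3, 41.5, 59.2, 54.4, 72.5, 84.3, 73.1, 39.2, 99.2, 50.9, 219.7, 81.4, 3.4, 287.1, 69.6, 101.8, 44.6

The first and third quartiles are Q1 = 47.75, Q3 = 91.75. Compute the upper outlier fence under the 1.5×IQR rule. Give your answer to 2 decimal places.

IQR = Q3 − Q1 = 91.75 − 47.75 = 44.00.
Lower fence = Q1 − 1.5·IQR = 47.75 − 66.00 = -18.25.
Upper fence = Q3 + 1.5·IQR = 91.75 + 66.00 = 157.75.

157.75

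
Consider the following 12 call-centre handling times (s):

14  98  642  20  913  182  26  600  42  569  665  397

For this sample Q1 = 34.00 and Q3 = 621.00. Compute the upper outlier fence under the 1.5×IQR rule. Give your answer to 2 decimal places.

1501.50

IQR = Q3 − Q1 = 621.00 − 34.00 = 587.00.
Lower fence = Q1 − 1.5·IQR = 34.00 − 880.50 = -846.50.
Upper fence = Q3 + 1.5·IQR = 621.00 + 880.50 = 1501.50.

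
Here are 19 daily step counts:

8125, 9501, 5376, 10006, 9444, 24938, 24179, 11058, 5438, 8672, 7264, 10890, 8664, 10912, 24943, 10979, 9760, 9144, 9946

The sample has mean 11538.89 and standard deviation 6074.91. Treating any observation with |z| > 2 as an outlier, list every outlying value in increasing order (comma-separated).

Cutoffs at x̄ ± 2s: 11538.89 ± 2·6074.91 = [-610.93, 23688.71].
24179: z = 2.08, |z| > 2 → outlier.
24938: z = 2.21, |z| > 2 → outlier.
24943: z = 2.21, |z| > 2 → outlier.
Every other value lies within [-610.93, 23688.71].

24179, 24938, 24943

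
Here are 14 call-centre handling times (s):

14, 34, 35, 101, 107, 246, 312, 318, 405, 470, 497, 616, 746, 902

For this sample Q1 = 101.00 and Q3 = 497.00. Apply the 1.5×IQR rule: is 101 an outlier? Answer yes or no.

no

IQR = Q3 − Q1 = 497.00 − 101.00 = 396.00.
Lower fence = Q1 − 1.5·IQR = 101.00 − 594.00 = -493.00.
Upper fence = Q3 + 1.5·IQR = 497.00 + 594.00 = 1091.00.
101 lies within [-493.00, 1091.00].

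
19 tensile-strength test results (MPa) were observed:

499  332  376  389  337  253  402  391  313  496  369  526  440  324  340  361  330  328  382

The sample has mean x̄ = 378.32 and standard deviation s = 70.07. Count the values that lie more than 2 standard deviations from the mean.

Cutoffs: x̄ ± 2s = [238.18, 518.46].
Outside the cutoffs: 526.

1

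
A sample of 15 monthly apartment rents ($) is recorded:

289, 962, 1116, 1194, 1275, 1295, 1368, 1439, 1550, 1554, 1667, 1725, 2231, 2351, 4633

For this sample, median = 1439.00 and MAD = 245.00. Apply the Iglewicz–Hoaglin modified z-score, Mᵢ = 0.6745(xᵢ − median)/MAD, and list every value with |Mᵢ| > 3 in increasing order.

289, 4633

|Mᵢ| > 3 ⇔ |xᵢ − 1439.00| > 3·245.00/0.6745 = 1089.70.
So outliers lie outside [349.30, 2528.70].
289: M = -3.17 → outlier.
4633: M = 8.79 → outlier.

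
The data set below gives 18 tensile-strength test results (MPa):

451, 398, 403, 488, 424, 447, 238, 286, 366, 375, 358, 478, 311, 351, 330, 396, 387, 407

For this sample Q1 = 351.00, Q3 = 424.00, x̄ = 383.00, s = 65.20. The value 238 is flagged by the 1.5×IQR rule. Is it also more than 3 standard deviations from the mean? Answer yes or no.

no

z = (238 − 383.00) / 65.20 = -2.22.
|z| = 2.22 ≤ 3.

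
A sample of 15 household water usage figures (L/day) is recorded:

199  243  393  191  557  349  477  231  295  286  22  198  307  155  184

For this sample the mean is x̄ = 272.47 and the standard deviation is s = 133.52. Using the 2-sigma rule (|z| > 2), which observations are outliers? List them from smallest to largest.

557

Cutoffs at x̄ ± 2s: 272.47 ± 2·133.52 = [5.43, 539.51].
557: z = 2.13, |z| > 2 → outlier.
Every other value lies within [5.43, 539.51].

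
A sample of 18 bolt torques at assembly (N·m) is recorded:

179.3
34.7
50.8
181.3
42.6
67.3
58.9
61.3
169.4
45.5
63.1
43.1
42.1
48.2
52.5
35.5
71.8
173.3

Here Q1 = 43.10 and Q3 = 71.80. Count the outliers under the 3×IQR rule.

IQR = 28.70; fences at 43.10 − 86.10 = -43.00 and 71.80 + 86.10 = 157.90.
Outside the cutoffs: 169.4, 173.3, 179.3, 181.3.

4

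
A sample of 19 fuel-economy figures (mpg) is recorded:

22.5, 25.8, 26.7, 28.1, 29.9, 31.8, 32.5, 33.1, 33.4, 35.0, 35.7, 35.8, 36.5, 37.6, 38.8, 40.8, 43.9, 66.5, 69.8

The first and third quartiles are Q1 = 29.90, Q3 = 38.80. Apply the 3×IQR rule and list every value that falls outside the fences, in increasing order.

IQR = Q3 − Q1 = 38.80 − 29.90 = 8.90.
Lower fence = Q1 − 3·IQR = 29.90 − 26.70 = 3.20.
Upper fence = Q3 + 3·IQR = 38.80 + 26.70 = 65.50.
66.5 > 65.50 → outlier.
69.8 > 65.50 → outlier.
All remaining values lie within [3.20, 65.50].

66.5, 69.8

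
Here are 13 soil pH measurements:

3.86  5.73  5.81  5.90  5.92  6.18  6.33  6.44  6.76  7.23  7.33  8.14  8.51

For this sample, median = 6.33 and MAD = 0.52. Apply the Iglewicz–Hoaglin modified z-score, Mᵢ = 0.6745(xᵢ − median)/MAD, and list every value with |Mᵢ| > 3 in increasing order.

3.86

|Mᵢ| > 3 ⇔ |xᵢ − 6.33| > 3·0.52/0.6745 = 2.31.
So outliers lie outside [4.02, 8.64].
3.86: M = -3.20 → outlier.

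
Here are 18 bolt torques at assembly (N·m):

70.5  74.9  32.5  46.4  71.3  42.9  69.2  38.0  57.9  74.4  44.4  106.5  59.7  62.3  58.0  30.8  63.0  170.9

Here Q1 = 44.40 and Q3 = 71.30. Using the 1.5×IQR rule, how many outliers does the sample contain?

IQR = 26.90; fences at 44.40 − 40.35 = 4.05 and 71.30 + 40.35 = 111.65.
Outside the cutoffs: 170.9.

1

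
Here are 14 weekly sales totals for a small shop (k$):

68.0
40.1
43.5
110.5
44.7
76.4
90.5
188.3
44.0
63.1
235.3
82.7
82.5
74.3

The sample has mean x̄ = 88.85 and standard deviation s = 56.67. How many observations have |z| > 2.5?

Cutoffs: x̄ ± 2.5s = [-52.825, 230.525].
Outside the cutoffs: 235.3.

1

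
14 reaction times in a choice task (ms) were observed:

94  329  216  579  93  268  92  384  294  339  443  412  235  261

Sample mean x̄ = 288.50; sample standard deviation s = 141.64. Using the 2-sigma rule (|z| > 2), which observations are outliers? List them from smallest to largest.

Cutoffs at x̄ ± 2s: 288.50 ± 2·141.64 = [5.22, 571.78].
579: z = 2.05, |z| > 2 → outlier.
Every other value lies within [5.22, 571.78].

579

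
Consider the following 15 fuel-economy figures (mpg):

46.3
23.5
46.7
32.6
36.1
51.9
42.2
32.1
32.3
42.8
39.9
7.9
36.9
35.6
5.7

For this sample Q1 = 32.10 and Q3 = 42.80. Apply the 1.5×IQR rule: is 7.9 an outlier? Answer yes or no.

IQR = Q3 − Q1 = 42.80 − 32.10 = 10.70.
Lower fence = Q1 − 1.5·IQR = 32.10 − 16.05 = 16.05.
Upper fence = Q3 + 1.5·IQR = 42.80 + 16.05 = 58.85.
7.9 lies below the lower fence.

yes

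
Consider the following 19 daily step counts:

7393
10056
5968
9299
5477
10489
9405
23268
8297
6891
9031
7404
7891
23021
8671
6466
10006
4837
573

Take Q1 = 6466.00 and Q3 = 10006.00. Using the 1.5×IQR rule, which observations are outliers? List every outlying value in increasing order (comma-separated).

573, 23021, 23268

IQR = Q3 − Q1 = 10006.00 − 6466.00 = 3540.00.
Lower fence = Q1 − 1.5·IQR = 6466.00 − 5310.00 = 1156.00.
Upper fence = Q3 + 1.5·IQR = 10006.00 + 5310.00 = 15316.00.
573 < 1156.00 → outlier.
23021 > 15316.00 → outlier.
23268 > 15316.00 → outlier.
All remaining values lie within [1156.00, 15316.00].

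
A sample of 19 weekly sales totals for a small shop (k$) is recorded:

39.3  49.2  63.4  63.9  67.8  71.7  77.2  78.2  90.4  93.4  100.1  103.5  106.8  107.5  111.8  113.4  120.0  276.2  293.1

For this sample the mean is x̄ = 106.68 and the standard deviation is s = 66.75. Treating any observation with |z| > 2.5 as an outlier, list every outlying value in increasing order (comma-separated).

276.2, 293.1

Cutoffs at x̄ ± 2.5s: 106.68 ± 2.5·66.75 = [-60.195, 273.555].
276.2: z = 2.54, |z| > 2.5 → outlier.
293.1: z = 2.79, |z| > 2.5 → outlier.
Every other value lies within [-60.195, 273.555].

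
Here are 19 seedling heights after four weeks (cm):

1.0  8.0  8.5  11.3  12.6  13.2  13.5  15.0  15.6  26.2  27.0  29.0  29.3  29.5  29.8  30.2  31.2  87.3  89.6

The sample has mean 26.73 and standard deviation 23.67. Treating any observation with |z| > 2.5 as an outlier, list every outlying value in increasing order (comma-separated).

87.3, 89.6

Cutoffs at x̄ ± 2.5s: 26.73 ± 2.5·23.67 = [-32.445, 85.905].
87.3: z = 2.56, |z| > 2.5 → outlier.
89.6: z = 2.66, |z| > 2.5 → outlier.
Every other value lies within [-32.445, 85.905].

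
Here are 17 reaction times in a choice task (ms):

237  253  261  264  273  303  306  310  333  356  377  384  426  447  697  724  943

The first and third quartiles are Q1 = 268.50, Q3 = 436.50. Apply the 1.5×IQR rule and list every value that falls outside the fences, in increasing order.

697, 724, 943

IQR = Q3 − Q1 = 436.50 − 268.50 = 168.00.
Lower fence = Q1 − 1.5·IQR = 268.50 − 252.00 = 16.50.
Upper fence = Q3 + 1.5·IQR = 436.50 + 252.00 = 688.50.
697 > 688.50 → outlier.
724 > 688.50 → outlier.
943 > 688.50 → outlier.
All remaining values lie within [16.50, 688.50].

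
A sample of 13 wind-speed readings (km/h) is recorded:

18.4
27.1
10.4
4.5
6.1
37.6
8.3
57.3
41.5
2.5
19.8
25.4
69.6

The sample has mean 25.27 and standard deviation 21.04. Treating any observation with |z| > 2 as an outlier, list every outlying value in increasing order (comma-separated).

Cutoffs at x̄ ± 2s: 25.27 ± 2·21.04 = [-16.81, 67.35].
69.6: z = 2.11, |z| > 2 → outlier.
Every other value lies within [-16.81, 67.35].

69.6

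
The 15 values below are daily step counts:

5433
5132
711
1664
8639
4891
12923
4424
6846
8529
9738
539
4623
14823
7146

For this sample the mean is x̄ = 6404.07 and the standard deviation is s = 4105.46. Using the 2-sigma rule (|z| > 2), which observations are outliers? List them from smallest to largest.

14823

Cutoffs at x̄ ± 2s: 6404.07 ± 2·4105.46 = [-1806.85, 14614.99].
14823: z = 2.05, |z| > 2 → outlier.
Every other value lies within [-1806.85, 14614.99].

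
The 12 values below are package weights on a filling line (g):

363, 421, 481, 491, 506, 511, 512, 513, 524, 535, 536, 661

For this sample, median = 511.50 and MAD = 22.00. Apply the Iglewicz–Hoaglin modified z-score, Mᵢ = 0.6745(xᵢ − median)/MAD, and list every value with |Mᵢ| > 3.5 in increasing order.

363, 661

|Mᵢ| > 3.5 ⇔ |xᵢ − 511.50| > 3.5·22.00/0.6745 = 114.16.
So outliers lie outside [397.34, 625.66].
363: M = -4.55 → outlier.
661: M = 4.58 → outlier.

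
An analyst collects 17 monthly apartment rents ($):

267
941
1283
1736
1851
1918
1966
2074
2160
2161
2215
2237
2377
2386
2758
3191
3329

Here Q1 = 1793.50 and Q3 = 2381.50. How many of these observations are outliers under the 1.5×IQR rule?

IQR = 588.00; fences at 1793.50 − 882.00 = 911.50 and 2381.50 + 882.00 = 3263.50.
Outside the cutoffs: 267, 3329.

2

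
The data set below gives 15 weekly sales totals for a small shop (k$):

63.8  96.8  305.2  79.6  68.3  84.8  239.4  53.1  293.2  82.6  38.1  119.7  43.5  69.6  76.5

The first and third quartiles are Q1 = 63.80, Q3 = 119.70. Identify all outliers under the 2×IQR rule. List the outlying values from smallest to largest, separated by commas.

IQR = Q3 − Q1 = 119.70 − 63.80 = 55.90.
Lower fence = Q1 − 2·IQR = 63.80 − 111.80 = -48.00.
Upper fence = Q3 + 2·IQR = 119.70 + 111.80 = 231.50.
239.4 > 231.50 → outlier.
293.2 > 231.50 → outlier.
305.2 > 231.50 → outlier.
All remaining values lie within [-48.00, 231.50].

239.4, 293.2, 305.2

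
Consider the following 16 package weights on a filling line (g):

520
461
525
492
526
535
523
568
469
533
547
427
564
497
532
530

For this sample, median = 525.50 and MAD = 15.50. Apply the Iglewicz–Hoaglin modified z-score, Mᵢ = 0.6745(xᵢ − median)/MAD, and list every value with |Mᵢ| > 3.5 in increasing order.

427

|Mᵢ| > 3.5 ⇔ |xᵢ − 525.50| > 3.5·15.50/0.6745 = 80.43.
So outliers lie outside [445.07, 605.93].
427: M = -4.29 → outlier.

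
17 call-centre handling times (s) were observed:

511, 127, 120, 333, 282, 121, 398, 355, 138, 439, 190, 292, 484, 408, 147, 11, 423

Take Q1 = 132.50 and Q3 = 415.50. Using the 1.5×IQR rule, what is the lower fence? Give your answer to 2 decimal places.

-292.00

IQR = Q3 − Q1 = 415.50 − 132.50 = 283.00.
Lower fence = Q1 − 1.5·IQR = 132.50 − 424.50 = -292.00.
Upper fence = Q3 + 1.5·IQR = 415.50 + 424.50 = 840.00.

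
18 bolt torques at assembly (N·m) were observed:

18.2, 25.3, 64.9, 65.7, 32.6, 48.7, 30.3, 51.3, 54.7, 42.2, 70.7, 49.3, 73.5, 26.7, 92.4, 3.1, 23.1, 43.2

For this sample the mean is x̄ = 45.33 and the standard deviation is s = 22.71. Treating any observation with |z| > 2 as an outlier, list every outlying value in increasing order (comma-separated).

92.4

Cutoffs at x̄ ± 2s: 45.33 ± 2·22.71 = [-0.09, 90.75].
92.4: z = 2.07, |z| > 2 → outlier.
Every other value lies within [-0.09, 90.75].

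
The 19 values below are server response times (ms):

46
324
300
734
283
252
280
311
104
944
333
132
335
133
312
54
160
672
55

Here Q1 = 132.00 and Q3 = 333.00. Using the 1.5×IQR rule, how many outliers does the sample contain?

3

IQR = 201.00; fences at 132.00 − 301.50 = -169.50 and 333.00 + 301.50 = 634.50.
Outside the cutoffs: 672, 734, 944.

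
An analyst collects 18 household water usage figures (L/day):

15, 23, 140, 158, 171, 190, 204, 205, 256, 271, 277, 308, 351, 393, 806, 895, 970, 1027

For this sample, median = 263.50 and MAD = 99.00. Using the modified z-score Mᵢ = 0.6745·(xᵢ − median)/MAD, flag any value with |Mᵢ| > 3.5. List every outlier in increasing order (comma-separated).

|Mᵢ| > 3.5 ⇔ |xᵢ − 263.50| > 3.5·99.00/0.6745 = 513.71.
So outliers lie outside [-250.21, 777.21].
806: M = 3.70 → outlier.
895: M = 4.30 → outlier.
970: M = 4.81 → outlier.
1027: M = 5.20 → outlier.

806, 895, 970, 1027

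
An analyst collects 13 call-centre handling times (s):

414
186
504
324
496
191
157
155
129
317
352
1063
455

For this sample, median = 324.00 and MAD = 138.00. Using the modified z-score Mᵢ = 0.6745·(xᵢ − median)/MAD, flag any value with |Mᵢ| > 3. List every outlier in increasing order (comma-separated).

1063

|Mᵢ| > 3 ⇔ |xᵢ − 324.00| > 3·138.00/0.6745 = 613.79.
So outliers lie outside [-289.79, 937.79].
1063: M = 3.61 → outlier.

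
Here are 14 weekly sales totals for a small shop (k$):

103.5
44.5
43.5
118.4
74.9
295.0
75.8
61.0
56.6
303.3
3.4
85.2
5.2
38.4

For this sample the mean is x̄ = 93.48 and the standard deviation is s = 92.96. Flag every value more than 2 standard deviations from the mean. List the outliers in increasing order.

295.0, 303.3

Cutoffs at x̄ ± 2s: 93.48 ± 2·92.96 = [-92.44, 279.40].
295.0: z = 2.17, |z| > 2 → outlier.
303.3: z = 2.26, |z| > 2 → outlier.
Every other value lies within [-92.44, 279.40].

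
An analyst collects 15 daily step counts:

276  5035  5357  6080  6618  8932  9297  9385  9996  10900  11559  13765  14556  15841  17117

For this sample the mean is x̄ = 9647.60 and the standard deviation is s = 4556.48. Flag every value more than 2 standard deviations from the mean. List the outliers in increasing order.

276

Cutoffs at x̄ ± 2s: 9647.60 ± 2·4556.48 = [534.64, 18760.56].
276: z = -2.06, |z| > 2 → outlier.
Every other value lies within [534.64, 18760.56].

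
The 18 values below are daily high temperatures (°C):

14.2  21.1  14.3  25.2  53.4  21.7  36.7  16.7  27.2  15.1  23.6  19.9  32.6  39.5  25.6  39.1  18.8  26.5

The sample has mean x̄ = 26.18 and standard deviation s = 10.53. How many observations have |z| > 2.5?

1

Cutoffs: x̄ ± 2.5s = [-0.145, 52.505].
Outside the cutoffs: 53.4.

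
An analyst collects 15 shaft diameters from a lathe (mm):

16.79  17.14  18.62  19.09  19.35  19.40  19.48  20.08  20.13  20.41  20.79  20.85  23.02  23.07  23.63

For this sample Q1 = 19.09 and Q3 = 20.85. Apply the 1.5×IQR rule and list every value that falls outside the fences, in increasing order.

IQR = Q3 − Q1 = 20.85 − 19.09 = 1.76.
Lower fence = Q1 − 1.5·IQR = 19.09 − 2.64 = 16.45.
Upper fence = Q3 + 1.5·IQR = 20.85 + 2.64 = 23.49.
23.63 > 23.49 → outlier.
All remaining values lie within [16.45, 23.49].

23.63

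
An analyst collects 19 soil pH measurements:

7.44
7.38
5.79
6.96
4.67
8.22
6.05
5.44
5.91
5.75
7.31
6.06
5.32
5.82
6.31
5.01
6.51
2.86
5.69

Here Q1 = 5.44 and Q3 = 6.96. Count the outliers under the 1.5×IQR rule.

1

IQR = 1.52; fences at 5.44 − 2.28 = 3.16 and 6.96 + 2.28 = 9.24.
Outside the cutoffs: 2.86.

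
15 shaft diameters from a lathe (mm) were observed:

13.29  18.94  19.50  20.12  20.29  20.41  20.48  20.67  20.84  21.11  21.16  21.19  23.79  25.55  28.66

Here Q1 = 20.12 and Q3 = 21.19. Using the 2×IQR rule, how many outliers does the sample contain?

IQR = 1.07; fences at 20.12 − 2.14 = 17.98 and 21.19 + 2.14 = 23.33.
Outside the cutoffs: 13.29, 23.79, 25.55, 28.66.

4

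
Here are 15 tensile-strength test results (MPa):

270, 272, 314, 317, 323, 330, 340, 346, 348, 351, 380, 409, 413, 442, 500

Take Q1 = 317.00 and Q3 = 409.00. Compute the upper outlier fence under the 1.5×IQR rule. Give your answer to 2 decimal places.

547.00

IQR = Q3 − Q1 = 409.00 − 317.00 = 92.00.
Lower fence = Q1 − 1.5·IQR = 317.00 − 138.00 = 179.00.
Upper fence = Q3 + 1.5·IQR = 409.00 + 138.00 = 547.00.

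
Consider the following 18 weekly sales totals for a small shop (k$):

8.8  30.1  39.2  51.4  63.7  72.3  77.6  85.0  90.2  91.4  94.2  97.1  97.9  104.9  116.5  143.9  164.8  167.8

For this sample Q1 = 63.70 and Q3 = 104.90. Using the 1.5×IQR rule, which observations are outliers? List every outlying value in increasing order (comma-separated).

167.8

IQR = Q3 − Q1 = 104.90 − 63.70 = 41.20.
Lower fence = Q1 − 1.5·IQR = 63.70 − 61.80 = 1.90.
Upper fence = Q3 + 1.5·IQR = 104.90 + 61.80 = 166.70.
167.8 > 166.70 → outlier.
All remaining values lie within [1.90, 166.70].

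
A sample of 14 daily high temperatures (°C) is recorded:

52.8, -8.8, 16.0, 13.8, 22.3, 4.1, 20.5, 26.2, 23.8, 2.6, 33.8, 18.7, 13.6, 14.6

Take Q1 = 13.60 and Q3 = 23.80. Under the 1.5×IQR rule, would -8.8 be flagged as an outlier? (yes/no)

yes

IQR = Q3 − Q1 = 23.80 − 13.60 = 10.20.
Lower fence = Q1 − 1.5·IQR = 13.60 − 15.30 = -1.70.
Upper fence = Q3 + 1.5·IQR = 23.80 + 15.30 = 39.10.
-8.8 lies below the lower fence.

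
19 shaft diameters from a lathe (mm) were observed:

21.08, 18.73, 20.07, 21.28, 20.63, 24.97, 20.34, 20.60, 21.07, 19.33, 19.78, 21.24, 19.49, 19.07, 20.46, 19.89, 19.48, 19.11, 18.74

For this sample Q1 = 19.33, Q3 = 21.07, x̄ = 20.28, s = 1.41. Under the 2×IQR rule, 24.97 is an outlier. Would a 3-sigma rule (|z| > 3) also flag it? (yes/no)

z = (24.97 − 20.28) / 1.41 = 3.33.
|z| = 3.33 > 3.

yes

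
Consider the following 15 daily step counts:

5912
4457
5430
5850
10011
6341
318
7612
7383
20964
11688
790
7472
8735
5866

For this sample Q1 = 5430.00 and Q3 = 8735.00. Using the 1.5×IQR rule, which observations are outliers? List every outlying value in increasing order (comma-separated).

318, 20964

IQR = Q3 − Q1 = 8735.00 − 5430.00 = 3305.00.
Lower fence = Q1 − 1.5·IQR = 5430.00 − 4957.50 = 472.50.
Upper fence = Q3 + 1.5·IQR = 8735.00 + 4957.50 = 13692.50.
318 < 472.50 → outlier.
20964 > 13692.50 → outlier.
All remaining values lie within [472.50, 13692.50].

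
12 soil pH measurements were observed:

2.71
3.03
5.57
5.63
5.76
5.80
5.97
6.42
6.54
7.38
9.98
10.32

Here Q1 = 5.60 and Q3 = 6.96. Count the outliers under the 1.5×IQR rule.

4

IQR = 1.36; fences at 5.60 − 2.04 = 3.56 and 6.96 + 2.04 = 9.00.
Outside the cutoffs: 2.71, 3.03, 9.98, 10.32.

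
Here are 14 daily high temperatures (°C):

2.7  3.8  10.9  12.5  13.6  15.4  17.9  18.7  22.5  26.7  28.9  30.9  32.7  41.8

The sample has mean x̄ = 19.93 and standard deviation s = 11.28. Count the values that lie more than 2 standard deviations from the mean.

Cutoffs: x̄ ± 2s = [-2.63, 42.49].
Every value lies within the cutoffs.

0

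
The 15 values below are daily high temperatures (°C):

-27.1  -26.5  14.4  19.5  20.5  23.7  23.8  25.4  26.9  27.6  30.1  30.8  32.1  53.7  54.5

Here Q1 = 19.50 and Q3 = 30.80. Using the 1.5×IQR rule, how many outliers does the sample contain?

4

IQR = 11.30; fences at 19.50 − 16.95 = 2.55 and 30.80 + 16.95 = 47.75.
Outside the cutoffs: -27.1, -26.5, 53.7, 54.5.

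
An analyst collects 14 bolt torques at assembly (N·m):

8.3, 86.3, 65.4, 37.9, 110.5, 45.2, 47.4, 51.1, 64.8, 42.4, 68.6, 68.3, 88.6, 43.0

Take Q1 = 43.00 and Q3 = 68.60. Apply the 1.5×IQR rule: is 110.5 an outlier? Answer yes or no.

IQR = Q3 − Q1 = 68.60 − 43.00 = 25.60.
Lower fence = Q1 − 1.5·IQR = 43.00 − 38.40 = 4.60.
Upper fence = Q3 + 1.5·IQR = 68.60 + 38.40 = 107.00.
110.5 lies above the upper fence.

yes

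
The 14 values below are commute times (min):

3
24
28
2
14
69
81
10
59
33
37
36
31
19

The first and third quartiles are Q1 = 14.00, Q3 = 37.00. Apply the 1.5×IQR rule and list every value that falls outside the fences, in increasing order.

IQR = Q3 − Q1 = 37.00 − 14.00 = 23.00.
Lower fence = Q1 − 1.5·IQR = 14.00 − 34.50 = -20.50.
Upper fence = Q3 + 1.5·IQR = 37.00 + 34.50 = 71.50.
81 > 71.50 → outlier.
All remaining values lie within [-20.50, 71.50].

81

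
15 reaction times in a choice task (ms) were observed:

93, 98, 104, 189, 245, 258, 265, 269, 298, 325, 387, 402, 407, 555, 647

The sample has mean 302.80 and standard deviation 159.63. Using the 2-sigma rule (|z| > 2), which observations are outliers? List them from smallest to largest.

Cutoffs at x̄ ± 2s: 302.80 ± 2·159.63 = [-16.46, 622.06].
647: z = 2.16, |z| > 2 → outlier.
Every other value lies within [-16.46, 622.06].

647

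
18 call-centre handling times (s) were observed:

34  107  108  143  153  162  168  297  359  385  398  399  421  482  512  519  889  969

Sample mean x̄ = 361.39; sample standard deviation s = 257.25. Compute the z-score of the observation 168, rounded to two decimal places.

-0.75

z = (168 − 361.39) / 257.25 = -0.75.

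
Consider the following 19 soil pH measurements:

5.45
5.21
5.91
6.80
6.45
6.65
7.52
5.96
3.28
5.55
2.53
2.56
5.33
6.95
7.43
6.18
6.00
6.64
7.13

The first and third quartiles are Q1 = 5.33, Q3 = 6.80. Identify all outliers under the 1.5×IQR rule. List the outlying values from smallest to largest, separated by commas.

2.53, 2.56

IQR = Q3 − Q1 = 6.80 − 5.33 = 1.47.
Lower fence = Q1 − 1.5·IQR = 5.33 − 2.205 = 3.125.
Upper fence = Q3 + 1.5·IQR = 6.80 + 2.205 = 9.005.
2.53 < 3.125 → outlier.
2.56 < 3.125 → outlier.
All remaining values lie within [3.125, 9.005].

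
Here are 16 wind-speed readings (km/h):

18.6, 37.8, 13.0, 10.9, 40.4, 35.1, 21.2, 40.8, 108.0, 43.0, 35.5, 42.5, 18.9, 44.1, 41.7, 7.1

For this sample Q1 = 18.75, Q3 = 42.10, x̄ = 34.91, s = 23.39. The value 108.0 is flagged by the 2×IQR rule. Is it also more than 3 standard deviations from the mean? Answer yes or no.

yes

z = (108.0 − 34.91) / 23.39 = 3.12.
|z| = 3.12 > 3.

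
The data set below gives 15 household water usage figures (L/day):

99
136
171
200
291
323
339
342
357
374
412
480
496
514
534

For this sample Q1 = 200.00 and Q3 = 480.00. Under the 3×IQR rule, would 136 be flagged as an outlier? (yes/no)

IQR = Q3 − Q1 = 480.00 − 200.00 = 280.00.
Lower fence = Q1 − 3·IQR = 200.00 − 840.00 = -640.00.
Upper fence = Q3 + 3·IQR = 480.00 + 840.00 = 1320.00.
136 lies within [-640.00, 1320.00].

no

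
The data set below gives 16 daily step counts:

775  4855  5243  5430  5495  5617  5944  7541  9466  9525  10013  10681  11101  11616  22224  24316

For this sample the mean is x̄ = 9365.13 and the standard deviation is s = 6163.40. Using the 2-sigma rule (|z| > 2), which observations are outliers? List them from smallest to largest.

22224, 24316

Cutoffs at x̄ ± 2s: 9365.13 ± 2·6163.40 = [-2961.67, 21691.93].
22224: z = 2.09, |z| > 2 → outlier.
24316: z = 2.43, |z| > 2 → outlier.
Every other value lies within [-2961.67, 21691.93].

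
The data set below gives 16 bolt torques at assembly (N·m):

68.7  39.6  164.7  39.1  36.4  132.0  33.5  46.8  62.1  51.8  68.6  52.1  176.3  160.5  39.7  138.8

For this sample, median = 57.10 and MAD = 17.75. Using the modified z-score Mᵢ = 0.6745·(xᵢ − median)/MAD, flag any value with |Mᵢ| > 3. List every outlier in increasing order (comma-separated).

|Mᵢ| > 3 ⇔ |xᵢ − 57.10| > 3·17.75/0.6745 = 78.95.
So outliers lie outside [-21.85, 136.05].
138.8: M = 3.10 → outlier.
160.5: M = 3.93 → outlier.
164.7: M = 4.09 → outlier.
176.3: M = 4.53 → outlier.

138.8, 160.5, 164.7, 176.3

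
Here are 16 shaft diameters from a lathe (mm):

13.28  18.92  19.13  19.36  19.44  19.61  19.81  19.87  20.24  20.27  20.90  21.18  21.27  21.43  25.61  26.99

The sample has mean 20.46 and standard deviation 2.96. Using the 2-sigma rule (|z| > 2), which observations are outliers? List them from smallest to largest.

Cutoffs at x̄ ± 2s: 20.46 ± 2·2.96 = [14.54, 26.38].
13.28: z = -2.43, |z| > 2 → outlier.
26.99: z = 2.21, |z| > 2 → outlier.
Every other value lies within [14.54, 26.38].

13.28, 26.99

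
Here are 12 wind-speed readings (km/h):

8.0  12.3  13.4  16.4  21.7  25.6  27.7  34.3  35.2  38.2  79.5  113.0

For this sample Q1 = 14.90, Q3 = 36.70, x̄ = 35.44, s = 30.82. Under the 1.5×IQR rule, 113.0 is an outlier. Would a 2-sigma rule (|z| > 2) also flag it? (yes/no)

z = (113.0 − 35.44) / 30.82 = 2.52.
|z| = 2.52 > 2.

yes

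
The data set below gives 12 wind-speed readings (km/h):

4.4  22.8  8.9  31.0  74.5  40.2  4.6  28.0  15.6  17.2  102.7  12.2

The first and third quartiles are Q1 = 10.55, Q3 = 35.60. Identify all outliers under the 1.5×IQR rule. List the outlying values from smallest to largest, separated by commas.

IQR = Q3 − Q1 = 35.60 − 10.55 = 25.05.
Lower fence = Q1 − 1.5·IQR = 10.55 − 37.575 = -27.025.
Upper fence = Q3 + 1.5·IQR = 35.60 + 37.575 = 73.175.
74.5 > 73.175 → outlier.
102.7 > 73.175 → outlier.
All remaining values lie within [-27.025, 73.175].

74.5, 102.7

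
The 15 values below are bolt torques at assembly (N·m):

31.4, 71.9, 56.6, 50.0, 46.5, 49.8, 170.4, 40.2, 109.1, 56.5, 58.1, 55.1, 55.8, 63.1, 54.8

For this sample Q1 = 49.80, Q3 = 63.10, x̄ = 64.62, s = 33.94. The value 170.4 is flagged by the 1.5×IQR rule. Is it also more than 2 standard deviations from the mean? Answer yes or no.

yes

z = (170.4 − 64.62) / 33.94 = 3.12.
|z| = 3.12 > 2.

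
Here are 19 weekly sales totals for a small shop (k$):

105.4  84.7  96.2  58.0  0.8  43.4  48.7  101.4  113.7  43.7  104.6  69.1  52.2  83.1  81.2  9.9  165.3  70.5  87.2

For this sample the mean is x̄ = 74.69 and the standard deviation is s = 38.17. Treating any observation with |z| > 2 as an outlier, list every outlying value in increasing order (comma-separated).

165.3

Cutoffs at x̄ ± 2s: 74.69 ± 2·38.17 = [-1.65, 151.03].
165.3: z = 2.37, |z| > 2 → outlier.
Every other value lies within [-1.65, 151.03].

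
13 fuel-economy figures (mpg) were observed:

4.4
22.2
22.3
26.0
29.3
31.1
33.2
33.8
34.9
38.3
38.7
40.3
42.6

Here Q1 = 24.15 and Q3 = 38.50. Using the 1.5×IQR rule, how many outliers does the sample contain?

0

IQR = 14.35; fences at 24.15 − 21.525 = 2.625 and 38.50 + 21.525 = 60.025.
Every value lies within the cutoffs.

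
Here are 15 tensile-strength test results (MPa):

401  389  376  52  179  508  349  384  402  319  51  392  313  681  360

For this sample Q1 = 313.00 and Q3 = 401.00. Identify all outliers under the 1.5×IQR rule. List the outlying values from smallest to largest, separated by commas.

IQR = Q3 − Q1 = 401.00 − 313.00 = 88.00.
Lower fence = Q1 − 1.5·IQR = 313.00 − 132.00 = 181.00.
Upper fence = Q3 + 1.5·IQR = 401.00 + 132.00 = 533.00.
51 < 181.00 → outlier.
52 < 181.00 → outlier.
179 < 181.00 → outlier.
681 > 533.00 → outlier.
All remaining values lie within [181.00, 533.00].

51, 52, 179, 681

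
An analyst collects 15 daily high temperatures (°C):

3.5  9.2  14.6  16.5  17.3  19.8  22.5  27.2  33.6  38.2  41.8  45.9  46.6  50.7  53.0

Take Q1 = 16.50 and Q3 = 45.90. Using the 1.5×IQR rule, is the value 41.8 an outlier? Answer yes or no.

no

IQR = Q3 − Q1 = 45.90 − 16.50 = 29.40.
Lower fence = Q1 − 1.5·IQR = 16.50 − 44.10 = -27.60.
Upper fence = Q3 + 1.5·IQR = 45.90 + 44.10 = 90.00.
41.8 lies within [-27.60, 90.00].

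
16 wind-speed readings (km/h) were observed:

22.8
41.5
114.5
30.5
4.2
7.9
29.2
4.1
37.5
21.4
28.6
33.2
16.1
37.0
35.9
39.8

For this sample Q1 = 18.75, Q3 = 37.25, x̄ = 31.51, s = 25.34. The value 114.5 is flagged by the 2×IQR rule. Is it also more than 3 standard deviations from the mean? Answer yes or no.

yes

z = (114.5 − 31.51) / 25.34 = 3.28.
|z| = 3.28 > 3.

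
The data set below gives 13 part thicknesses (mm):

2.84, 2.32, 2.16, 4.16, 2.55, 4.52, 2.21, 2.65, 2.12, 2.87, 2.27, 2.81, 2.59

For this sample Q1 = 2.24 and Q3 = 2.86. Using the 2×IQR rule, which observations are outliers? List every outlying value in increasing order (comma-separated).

4.16, 4.52

IQR = Q3 − Q1 = 2.86 − 2.24 = 0.62.
Lower fence = Q1 − 2·IQR = 2.24 − 1.24 = 1.00.
Upper fence = Q3 + 2·IQR = 2.86 + 1.24 = 4.10.
4.16 > 4.10 → outlier.
4.52 > 4.10 → outlier.
All remaining values lie within [1.00, 4.10].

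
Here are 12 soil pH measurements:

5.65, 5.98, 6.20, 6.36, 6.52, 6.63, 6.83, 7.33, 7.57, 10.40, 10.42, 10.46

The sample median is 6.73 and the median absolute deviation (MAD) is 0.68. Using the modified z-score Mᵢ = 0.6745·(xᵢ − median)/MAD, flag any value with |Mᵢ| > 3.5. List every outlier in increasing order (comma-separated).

|Mᵢ| > 3.5 ⇔ |xᵢ − 6.73| > 3.5·0.68/0.6745 = 3.53.
So outliers lie outside [3.20, 10.26].
10.40: M = 3.64 → outlier.
10.42: M = 3.66 → outlier.
10.46: M = 3.70 → outlier.

10.40, 10.42, 10.46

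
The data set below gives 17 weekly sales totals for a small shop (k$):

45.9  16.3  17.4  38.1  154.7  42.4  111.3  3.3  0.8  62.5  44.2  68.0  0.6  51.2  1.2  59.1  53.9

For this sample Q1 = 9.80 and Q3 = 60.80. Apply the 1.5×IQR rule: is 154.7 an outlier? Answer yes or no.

IQR = Q3 − Q1 = 60.80 − 9.80 = 51.00.
Lower fence = Q1 − 1.5·IQR = 9.80 − 76.50 = -66.70.
Upper fence = Q3 + 1.5·IQR = 60.80 + 76.50 = 137.30.
154.7 lies above the upper fence.

yes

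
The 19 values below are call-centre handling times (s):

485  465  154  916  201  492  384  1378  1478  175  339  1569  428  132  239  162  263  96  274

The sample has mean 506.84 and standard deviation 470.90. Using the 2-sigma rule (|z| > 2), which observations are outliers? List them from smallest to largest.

1478, 1569

Cutoffs at x̄ ± 2s: 506.84 ± 2·470.90 = [-434.96, 1448.64].
1478: z = 2.06, |z| > 2 → outlier.
1569: z = 2.26, |z| > 2 → outlier.
Every other value lies within [-434.96, 1448.64].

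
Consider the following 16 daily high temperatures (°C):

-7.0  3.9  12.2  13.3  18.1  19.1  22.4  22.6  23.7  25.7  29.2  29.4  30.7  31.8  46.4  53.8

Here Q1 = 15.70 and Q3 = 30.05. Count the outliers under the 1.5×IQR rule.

2

IQR = 14.35; fences at 15.70 − 21.525 = -5.825 and 30.05 + 21.525 = 51.575.
Outside the cutoffs: -7.0, 53.8.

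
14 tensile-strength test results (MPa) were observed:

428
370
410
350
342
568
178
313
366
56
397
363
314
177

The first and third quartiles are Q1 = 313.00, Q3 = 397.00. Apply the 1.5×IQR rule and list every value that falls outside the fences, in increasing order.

IQR = Q3 − Q1 = 397.00 − 313.00 = 84.00.
Lower fence = Q1 − 1.5·IQR = 313.00 − 126.00 = 187.00.
Upper fence = Q3 + 1.5·IQR = 397.00 + 126.00 = 523.00.
56 < 187.00 → outlier.
177 < 187.00 → outlier.
178 < 187.00 → outlier.
568 > 523.00 → outlier.
All remaining values lie within [187.00, 523.00].

56, 177, 178, 568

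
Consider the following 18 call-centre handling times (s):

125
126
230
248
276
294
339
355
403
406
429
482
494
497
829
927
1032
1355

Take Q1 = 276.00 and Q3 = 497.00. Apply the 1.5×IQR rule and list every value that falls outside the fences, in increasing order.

829, 927, 1032, 1355

IQR = Q3 − Q1 = 497.00 − 276.00 = 221.00.
Lower fence = Q1 − 1.5·IQR = 276.00 − 331.50 = -55.50.
Upper fence = Q3 + 1.5·IQR = 497.00 + 331.50 = 828.50.
829 > 828.50 → outlier.
927 > 828.50 → outlier.
1032 > 828.50 → outlier.
1355 > 828.50 → outlier.
All remaining values lie within [-55.50, 828.50].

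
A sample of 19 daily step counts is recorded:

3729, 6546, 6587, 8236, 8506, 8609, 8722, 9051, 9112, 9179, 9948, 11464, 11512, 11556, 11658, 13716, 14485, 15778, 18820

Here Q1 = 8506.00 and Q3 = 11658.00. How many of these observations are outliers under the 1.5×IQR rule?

IQR = 3152.00; fences at 8506.00 − 4728.00 = 3778.00 and 11658.00 + 4728.00 = 16386.00.
Outside the cutoffs: 3729, 18820.

2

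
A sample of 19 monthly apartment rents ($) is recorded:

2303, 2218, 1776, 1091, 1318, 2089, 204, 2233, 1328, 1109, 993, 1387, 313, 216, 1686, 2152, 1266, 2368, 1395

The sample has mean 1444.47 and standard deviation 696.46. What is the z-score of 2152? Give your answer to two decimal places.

z = (2152 − 1444.47) / 696.46 = 1.02.

1.02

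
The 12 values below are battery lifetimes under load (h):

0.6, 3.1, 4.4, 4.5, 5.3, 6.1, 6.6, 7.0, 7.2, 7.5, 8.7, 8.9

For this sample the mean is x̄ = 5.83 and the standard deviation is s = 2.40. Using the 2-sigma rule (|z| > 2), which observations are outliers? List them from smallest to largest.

Cutoffs at x̄ ± 2s: 5.83 ± 2·2.40 = [1.03, 10.63].
0.6: z = -2.18, |z| > 2 → outlier.
Every other value lies within [1.03, 10.63].

0.6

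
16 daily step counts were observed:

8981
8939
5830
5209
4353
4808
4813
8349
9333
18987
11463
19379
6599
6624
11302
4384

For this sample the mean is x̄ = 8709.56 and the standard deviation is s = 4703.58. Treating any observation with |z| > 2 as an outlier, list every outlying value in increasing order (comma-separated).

Cutoffs at x̄ ± 2s: 8709.56 ± 2·4703.58 = [-697.60, 18116.72].
18987: z = 2.19, |z| > 2 → outlier.
19379: z = 2.27, |z| > 2 → outlier.
Every other value lies within [-697.60, 18116.72].

18987, 19379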